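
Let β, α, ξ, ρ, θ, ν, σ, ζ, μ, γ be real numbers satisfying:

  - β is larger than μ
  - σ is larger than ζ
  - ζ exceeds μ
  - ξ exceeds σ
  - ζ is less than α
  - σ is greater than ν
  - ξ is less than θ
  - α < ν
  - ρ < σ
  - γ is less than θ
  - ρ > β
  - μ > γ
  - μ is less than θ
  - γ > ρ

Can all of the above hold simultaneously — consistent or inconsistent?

Chaining the given relations yields β < ρ < γ < μ, so β < μ. But one relation states μ < β. These cannot both hold.

inconsistent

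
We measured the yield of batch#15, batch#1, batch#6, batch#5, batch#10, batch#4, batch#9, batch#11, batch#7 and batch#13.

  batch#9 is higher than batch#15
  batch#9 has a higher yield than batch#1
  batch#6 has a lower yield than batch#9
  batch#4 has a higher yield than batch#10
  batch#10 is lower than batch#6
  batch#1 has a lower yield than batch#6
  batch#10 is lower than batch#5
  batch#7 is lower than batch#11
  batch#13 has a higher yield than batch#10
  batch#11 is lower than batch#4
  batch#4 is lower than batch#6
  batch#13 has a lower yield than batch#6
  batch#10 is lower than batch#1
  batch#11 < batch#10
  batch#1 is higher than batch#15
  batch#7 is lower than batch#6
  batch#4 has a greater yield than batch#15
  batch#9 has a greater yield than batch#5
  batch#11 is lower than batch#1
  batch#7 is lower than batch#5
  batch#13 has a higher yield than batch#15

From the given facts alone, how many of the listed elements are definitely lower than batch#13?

Directly below batch#13: batch#15, batch#10.
One step further: batch#11 (3 so far).
One step further: batch#7 (4 so far).
No other element is forced below batch#13 by the given relations, so the count is 4.

4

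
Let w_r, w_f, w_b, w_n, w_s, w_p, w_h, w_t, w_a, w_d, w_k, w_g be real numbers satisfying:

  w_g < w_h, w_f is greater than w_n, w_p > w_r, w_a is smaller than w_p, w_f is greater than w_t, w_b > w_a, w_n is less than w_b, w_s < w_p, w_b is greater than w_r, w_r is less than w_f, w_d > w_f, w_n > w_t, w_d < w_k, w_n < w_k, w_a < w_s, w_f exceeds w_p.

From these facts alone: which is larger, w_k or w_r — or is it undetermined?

w_k

Chaining the given relations: w_r < w_p < w_f < w_d < w_k.
So w_k is larger.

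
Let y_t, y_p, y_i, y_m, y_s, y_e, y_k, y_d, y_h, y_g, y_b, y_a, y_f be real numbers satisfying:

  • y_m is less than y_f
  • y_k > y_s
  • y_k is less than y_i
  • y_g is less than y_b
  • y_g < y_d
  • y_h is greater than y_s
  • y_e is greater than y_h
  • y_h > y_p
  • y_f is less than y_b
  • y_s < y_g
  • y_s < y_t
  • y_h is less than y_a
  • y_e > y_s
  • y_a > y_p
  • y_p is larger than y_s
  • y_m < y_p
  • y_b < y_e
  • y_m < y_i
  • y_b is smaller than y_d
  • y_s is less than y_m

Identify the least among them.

Chaining upward from y_s: directly above it, y_m, y_g, y_k, y_p, y_h, y_e, y_t; then y_f, y_b, y_i, y_d, y_a.
That covers every other element, and nothing is given below y_s, so y_s is the least.

y_s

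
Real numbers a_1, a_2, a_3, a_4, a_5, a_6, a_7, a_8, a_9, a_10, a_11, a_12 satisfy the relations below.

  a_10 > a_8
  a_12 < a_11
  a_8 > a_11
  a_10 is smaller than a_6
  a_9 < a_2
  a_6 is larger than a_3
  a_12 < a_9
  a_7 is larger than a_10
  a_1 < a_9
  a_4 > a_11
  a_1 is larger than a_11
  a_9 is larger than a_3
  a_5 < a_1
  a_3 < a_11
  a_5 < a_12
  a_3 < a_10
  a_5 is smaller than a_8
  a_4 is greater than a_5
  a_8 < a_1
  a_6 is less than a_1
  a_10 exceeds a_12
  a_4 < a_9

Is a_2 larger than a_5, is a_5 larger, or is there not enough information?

a_2

a_5 < a_12 and a_12 < a_11 give a_5 < a_11.
Then a_11 < a_8 extends the chain to a_8.
Then a_8 < a_10 extends the chain to a_10.
With a_10 < a_6: a_5 < a_12 < a_11 < a_8 < a_10 < a_6.
Then a_6 < a_1 extends the chain to a_1.
Then a_1 < a_9 extends the chain to a_9.
With a_9 < a_2: a_5 < a_12 < a_11 < a_8 < a_10 < a_6 < a_1 < a_9 < a_2.
So a_2 is larger.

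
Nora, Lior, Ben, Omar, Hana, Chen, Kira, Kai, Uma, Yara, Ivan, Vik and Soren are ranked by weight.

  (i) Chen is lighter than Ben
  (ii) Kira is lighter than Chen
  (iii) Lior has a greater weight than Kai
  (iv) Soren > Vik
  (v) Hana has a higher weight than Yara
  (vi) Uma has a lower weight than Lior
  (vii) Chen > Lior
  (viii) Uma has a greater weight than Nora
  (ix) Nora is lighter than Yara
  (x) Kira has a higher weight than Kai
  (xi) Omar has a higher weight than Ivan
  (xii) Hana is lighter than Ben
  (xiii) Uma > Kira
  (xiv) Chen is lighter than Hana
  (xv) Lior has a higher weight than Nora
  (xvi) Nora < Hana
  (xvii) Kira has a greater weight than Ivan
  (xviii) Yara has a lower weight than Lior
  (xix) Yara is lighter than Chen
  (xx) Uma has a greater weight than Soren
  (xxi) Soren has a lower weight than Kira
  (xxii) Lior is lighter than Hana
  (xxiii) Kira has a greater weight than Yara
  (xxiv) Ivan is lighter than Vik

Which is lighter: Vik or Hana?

Following the relations from Vik: Vik < Soren < Kira < Uma < Lior < Chen < Hana.
So Vik < Hana; Vik is the lighter of the two.

Vik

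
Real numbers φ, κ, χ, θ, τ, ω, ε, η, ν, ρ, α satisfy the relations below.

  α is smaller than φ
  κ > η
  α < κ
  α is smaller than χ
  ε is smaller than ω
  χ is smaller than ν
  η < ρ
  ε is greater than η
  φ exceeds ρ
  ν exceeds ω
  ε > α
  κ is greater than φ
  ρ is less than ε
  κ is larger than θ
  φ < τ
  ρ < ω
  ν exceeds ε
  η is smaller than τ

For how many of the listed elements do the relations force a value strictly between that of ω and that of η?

The relations place η below ω. An element lies strictly between them when it is forced above η and also forced below ω.
Above η: {ρ, φ, κ, ε, τ, ν}. Below ω: {α, ρ, ε}.
Intersection: {ρ, ε} — 2.

2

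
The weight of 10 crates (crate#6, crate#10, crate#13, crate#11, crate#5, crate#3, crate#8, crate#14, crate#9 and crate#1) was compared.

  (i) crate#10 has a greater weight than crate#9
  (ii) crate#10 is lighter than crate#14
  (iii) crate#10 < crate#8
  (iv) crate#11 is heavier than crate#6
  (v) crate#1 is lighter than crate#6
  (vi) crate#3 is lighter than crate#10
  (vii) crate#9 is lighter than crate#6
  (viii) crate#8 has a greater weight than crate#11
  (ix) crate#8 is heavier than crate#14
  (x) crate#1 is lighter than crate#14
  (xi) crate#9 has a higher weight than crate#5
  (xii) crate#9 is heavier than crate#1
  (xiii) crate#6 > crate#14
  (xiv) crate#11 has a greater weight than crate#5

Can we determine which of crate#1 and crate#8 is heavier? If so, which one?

Link the given pairs in sequence: crate#1 < crate#9; crate#9 < crate#10; crate#10 < crate#14; crate#14 < crate#6; crate#6 < crate#11; crate#11 < crate#8.
Chaining these gives crate#1 < crate#9 < crate#10 < crate#14 < crate#6 < crate#11 < crate#8.
So crate#8 is heavier.

crate#8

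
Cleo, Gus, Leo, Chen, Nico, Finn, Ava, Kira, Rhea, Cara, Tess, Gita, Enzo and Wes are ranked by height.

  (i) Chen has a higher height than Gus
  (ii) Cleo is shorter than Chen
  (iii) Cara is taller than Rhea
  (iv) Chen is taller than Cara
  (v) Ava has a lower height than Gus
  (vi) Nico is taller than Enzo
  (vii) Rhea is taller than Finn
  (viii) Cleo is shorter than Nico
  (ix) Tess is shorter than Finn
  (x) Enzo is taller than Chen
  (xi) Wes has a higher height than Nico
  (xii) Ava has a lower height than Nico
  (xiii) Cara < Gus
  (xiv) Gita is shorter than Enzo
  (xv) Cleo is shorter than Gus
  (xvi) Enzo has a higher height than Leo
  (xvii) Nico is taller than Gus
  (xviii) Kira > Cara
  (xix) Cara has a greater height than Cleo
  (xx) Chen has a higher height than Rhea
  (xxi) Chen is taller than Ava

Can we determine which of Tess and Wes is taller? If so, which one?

Wes

Link the given pairs in sequence: Tess < Finn; Finn < Rhea; Rhea < Cara; Cara < Gus; Gus < Chen; Chen < Enzo; Enzo < Nico; Nico < Wes.
Chaining these gives Tess < Finn < Rhea < Cara < Gus < Chen < Enzo < Nico < Wes.
So Wes is taller.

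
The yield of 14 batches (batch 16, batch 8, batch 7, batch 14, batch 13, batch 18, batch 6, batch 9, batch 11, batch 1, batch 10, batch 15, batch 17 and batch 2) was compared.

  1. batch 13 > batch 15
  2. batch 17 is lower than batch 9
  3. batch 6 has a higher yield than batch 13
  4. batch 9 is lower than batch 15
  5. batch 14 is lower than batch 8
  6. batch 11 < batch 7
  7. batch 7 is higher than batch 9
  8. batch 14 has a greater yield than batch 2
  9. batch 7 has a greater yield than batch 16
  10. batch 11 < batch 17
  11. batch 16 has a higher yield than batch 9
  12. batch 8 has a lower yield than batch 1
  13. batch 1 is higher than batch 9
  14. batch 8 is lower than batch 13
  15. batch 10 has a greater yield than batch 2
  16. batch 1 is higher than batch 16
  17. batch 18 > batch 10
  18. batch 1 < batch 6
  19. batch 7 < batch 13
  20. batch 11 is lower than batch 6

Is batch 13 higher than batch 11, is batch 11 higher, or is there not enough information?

Chaining the given relations: batch 11 < batch 17 < batch 9 < batch 16 < batch 7 < batch 13.
So batch 13 is higher.

batch 13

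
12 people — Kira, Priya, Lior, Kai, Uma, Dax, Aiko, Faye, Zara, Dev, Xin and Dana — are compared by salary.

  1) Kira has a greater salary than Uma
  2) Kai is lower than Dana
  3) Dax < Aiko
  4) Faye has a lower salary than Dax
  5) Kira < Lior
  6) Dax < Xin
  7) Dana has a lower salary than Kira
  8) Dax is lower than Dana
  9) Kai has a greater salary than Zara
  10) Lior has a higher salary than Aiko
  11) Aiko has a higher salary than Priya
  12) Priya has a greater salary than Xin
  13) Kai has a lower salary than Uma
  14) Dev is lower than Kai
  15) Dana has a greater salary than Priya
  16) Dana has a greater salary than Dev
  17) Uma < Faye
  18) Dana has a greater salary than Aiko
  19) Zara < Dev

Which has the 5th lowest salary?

Faye

Chaining the given pairs: Zara < Dev < Kai < Uma < Faye < Dax < Xin < Priya < Aiko < Dana < Kira < Lior.
Counting 5 from the smallest end gives Faye.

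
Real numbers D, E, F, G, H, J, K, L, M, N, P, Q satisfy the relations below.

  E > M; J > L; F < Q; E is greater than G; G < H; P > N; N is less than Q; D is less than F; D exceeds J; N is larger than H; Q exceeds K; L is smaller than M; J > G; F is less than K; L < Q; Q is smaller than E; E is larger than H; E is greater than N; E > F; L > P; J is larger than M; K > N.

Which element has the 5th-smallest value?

L

Piecing the relations together gives one ordering: G < H < N < P < L < M < J < D < F < K < Q < E.
Counting 5 from the smallest end gives L.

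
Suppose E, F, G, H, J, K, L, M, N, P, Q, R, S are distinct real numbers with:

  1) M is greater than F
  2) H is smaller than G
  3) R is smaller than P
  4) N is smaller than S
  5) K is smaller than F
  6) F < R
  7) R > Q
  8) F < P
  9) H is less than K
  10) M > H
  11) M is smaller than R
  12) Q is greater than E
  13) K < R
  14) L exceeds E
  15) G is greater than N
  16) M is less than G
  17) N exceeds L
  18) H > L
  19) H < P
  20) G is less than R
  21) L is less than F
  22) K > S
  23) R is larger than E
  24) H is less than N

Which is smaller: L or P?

Link the given pairs in sequence: L < H; H < N; N < S; S < K; K < F; F < M; M < G; G < R; R < P.
Together: L < H < N < S < K < F < M < G < R < P.
So L < P; L is the smaller of the two.

L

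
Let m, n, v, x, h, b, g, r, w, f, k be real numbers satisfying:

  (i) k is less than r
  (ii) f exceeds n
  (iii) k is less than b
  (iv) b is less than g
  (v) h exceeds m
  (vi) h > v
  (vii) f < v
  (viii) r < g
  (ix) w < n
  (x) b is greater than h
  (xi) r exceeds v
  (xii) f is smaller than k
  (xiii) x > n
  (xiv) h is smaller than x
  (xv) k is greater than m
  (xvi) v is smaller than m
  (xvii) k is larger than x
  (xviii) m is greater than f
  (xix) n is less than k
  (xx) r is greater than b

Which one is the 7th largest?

Piecing the relations together gives one ordering: w < n < f < v < m < h < x < k < b < r < g.
The 7th largest is m.

m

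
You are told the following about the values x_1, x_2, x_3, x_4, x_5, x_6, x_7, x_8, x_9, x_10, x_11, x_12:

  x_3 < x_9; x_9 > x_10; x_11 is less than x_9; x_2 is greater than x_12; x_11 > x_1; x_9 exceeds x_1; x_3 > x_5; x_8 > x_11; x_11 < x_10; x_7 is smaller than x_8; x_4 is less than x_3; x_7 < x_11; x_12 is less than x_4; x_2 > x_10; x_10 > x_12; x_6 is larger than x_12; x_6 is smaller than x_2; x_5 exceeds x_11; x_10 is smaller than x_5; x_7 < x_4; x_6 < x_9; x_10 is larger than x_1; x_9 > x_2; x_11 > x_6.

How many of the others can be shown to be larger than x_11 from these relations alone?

From x_11 the given relations immediately reach x_10, x_5, x_8, x_9.
From those, x_2, x_3 — 6 in total.
No other element is forced above x_11 by the given relations, so the count is 6.

6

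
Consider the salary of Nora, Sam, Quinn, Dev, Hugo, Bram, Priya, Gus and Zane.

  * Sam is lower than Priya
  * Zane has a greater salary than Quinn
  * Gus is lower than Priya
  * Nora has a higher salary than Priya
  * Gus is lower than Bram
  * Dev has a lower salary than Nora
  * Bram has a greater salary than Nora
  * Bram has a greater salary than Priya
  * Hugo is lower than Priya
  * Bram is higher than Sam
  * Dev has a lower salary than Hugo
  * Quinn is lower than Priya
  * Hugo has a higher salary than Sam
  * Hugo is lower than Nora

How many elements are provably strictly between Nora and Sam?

Chaining upward from Sam reaches: Hugo, Priya, Bram.
Chaining downward from Nora reaches: Quinn, Gus, Dev, Hugo, Priya.
Strictly between Sam and Nora are those in both lists: Hugo, Priya — 2 elements.

2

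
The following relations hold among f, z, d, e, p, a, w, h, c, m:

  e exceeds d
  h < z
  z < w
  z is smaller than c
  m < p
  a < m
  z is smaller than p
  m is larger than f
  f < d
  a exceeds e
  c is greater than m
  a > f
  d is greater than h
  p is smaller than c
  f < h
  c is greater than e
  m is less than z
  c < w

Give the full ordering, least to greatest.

f < h < d < e < a < m < z < p < c < w

The consecutive links are each given: f < h; h < d; d < e; e < a; a < m; m < z; z < p; p < c; c < w.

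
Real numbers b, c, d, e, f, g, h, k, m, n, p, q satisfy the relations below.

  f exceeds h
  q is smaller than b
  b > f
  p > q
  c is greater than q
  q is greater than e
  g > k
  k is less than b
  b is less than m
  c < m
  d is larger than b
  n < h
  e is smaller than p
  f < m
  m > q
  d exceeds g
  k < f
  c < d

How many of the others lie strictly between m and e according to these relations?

Chaining upward from e reaches: q, c, b, d, p.
Chaining downward from m reaches: q, k, n, c, h, f, b.
Strictly between e and m are those in both lists: q, c, b — 3 elements.

3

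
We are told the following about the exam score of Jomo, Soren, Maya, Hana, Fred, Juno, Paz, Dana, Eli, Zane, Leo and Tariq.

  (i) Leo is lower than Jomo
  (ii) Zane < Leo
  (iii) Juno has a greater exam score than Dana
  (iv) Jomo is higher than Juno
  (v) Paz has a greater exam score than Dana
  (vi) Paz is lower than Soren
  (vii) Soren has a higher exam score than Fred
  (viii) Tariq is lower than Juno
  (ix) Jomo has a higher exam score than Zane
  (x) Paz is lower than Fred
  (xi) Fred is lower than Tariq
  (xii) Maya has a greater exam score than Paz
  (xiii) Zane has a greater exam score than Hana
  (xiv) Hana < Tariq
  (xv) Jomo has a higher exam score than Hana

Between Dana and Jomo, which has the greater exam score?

Jomo

Dana < Paz and Paz < Fred give Dana < Fred.
Then Fred < Tariq extends the chain to Tariq.
Then Tariq < Juno extends the chain to Juno.
With Juno < Jomo: Dana < Paz < Fred < Tariq < Juno < Jomo.
So Dana < Jomo; Jomo is the higher of the two.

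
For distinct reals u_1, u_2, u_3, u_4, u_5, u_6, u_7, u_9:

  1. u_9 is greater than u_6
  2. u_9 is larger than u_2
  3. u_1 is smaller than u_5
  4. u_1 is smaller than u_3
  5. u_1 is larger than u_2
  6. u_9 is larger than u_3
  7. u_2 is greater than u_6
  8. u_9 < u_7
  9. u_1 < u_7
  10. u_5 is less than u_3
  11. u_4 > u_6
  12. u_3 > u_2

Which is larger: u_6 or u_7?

u_7

The relevant relations are u_6 < u_2; u_2 < u_1; u_1 < u_5; u_5 < u_3; u_3 < u_9; u_9 < u_7.
Chaining these gives u_6 < u_2 < u_1 < u_5 < u_3 < u_9 < u_7.
So u_6 < u_7; u_7 is the larger of the two.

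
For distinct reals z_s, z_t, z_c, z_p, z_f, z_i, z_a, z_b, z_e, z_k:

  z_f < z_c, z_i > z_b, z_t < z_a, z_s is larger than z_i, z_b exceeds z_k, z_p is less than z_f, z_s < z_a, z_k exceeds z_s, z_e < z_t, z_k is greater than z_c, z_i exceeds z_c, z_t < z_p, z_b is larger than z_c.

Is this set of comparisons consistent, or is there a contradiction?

Chaining the given relations yields z_k < z_b < z_i < z_s, so z_k < z_s. But one relation states z_s < z_k. These cannot both hold.

inconsistent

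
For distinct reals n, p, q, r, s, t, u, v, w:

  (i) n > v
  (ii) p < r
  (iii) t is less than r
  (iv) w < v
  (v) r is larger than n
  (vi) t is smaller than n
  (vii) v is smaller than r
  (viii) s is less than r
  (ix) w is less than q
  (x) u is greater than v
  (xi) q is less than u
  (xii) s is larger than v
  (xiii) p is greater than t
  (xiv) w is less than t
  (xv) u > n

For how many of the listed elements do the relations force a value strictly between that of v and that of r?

Chaining upward from v reaches: n, s, u.
Chaining downward from r reaches: w, t, n, s, p.
Strictly between v and r are those in both lists: n, s — 2 elements.

2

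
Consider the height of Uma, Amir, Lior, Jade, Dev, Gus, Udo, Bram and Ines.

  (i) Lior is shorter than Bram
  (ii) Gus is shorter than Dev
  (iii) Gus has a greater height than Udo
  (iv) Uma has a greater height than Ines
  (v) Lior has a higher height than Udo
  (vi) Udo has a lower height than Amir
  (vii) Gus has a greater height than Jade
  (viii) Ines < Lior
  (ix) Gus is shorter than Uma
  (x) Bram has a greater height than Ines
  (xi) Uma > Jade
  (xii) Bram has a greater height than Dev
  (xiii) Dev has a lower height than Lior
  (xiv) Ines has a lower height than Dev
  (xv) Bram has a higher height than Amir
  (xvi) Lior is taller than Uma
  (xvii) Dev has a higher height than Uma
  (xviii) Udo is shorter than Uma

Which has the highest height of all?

Ines is not greatest since Ines < Lior; Udo is not greatest since Udo < Uma; Jade is not greatest since Jade < Uma; Gus is not greatest since Gus < Uma; Uma is not greatest since Uma < Dev; Dev is not greatest since Dev < Bram; Amir is not greatest since Amir < Bram; Lior is not greatest since Lior < Bram.
Only Bram has nothing above it, so Bram is the highest height.

Bram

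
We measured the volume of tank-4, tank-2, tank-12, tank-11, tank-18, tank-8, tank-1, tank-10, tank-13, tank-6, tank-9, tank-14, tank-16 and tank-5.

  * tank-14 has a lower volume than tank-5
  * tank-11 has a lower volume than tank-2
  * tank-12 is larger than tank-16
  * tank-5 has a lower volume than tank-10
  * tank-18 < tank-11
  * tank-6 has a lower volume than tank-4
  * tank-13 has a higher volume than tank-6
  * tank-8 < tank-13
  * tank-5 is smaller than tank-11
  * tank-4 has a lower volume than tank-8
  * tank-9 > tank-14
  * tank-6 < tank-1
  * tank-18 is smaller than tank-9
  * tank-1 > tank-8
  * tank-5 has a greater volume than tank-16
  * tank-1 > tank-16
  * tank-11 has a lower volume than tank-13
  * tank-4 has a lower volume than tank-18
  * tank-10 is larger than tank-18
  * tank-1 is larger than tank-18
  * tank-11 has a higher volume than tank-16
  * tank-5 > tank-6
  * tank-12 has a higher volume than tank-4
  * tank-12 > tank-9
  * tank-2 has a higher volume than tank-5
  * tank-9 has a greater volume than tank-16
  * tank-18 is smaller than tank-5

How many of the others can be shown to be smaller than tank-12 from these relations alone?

6

From tank-12 the given relations immediately reach tank-4, tank-16, tank-9.
From those, tank-14, tank-6, tank-18 — 6 in total.
Nothing else is reachable below tank-12; 6 in all.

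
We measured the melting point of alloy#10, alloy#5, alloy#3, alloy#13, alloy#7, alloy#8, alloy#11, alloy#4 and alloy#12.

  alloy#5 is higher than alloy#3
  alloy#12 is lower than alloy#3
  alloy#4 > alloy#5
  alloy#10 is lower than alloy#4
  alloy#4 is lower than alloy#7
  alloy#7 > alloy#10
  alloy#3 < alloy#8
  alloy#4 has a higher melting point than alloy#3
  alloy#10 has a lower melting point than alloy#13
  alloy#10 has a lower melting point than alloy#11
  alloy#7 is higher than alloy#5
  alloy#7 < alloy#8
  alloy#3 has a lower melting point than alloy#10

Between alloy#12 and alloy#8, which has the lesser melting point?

alloy#12

alloy#12 < alloy#3 and alloy#3 < alloy#5 give alloy#12 < alloy#5.
With alloy#5 < alloy#4: alloy#12 < alloy#3 < alloy#5 < alloy#4.
With alloy#4 < alloy#7: alloy#12 < alloy#3 < alloy#5 < alloy#4 < alloy#7.
With alloy#7 < alloy#8: alloy#12 < alloy#3 < alloy#5 < alloy#4 < alloy#7 < alloy#8.
So alloy#12 < alloy#8; alloy#12 is the lower of the two.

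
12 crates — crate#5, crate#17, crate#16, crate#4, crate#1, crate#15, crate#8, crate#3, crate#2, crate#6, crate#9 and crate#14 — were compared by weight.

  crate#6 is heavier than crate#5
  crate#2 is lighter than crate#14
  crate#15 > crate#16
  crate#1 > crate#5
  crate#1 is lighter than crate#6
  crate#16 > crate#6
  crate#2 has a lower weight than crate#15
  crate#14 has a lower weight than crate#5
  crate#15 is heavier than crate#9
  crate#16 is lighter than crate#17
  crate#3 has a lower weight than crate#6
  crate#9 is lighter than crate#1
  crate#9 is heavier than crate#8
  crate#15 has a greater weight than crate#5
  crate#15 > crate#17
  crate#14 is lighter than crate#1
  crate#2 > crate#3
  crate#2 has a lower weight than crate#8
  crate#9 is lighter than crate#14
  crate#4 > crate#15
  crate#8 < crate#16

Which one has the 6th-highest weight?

crate#1

The consecutive relations fix a unique order: crate#3 < crate#2 < crate#8 < crate#9 < crate#14 < crate#5 < crate#1 < crate#6 < crate#16 < crate#17 < crate#15 < crate#4.
The 6th largest is crate#1.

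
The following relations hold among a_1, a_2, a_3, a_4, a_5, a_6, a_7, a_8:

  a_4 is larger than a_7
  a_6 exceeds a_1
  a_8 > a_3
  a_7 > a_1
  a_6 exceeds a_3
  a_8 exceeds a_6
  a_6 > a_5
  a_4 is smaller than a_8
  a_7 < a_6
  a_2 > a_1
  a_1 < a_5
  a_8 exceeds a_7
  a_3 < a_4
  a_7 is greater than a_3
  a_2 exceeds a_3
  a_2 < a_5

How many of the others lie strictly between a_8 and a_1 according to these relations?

5

Chaining upward from a_1 reaches: a_7, a_2, a_5, a_4, a_6.
Chaining downward from a_8 reaches: a_3, a_7, a_2, a_5, a_4, a_6.
Strictly between a_1 and a_8 are those in both lists: a_7, a_2, a_5, a_4, a_6 — 5 elements.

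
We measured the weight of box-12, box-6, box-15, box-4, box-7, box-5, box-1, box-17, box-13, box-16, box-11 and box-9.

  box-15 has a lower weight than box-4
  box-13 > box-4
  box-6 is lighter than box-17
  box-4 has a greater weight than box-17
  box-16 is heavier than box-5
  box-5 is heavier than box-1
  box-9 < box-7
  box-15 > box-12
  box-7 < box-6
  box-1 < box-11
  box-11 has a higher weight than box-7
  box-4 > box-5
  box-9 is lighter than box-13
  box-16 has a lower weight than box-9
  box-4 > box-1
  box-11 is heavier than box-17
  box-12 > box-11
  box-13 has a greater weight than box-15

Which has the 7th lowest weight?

Piecing the relations together gives one ordering: box-1 < box-5 < box-16 < box-9 < box-7 < box-6 < box-17 < box-11 < box-12 < box-15 < box-4 < box-13.
Counting 7 from the smallest end gives box-17.

box-17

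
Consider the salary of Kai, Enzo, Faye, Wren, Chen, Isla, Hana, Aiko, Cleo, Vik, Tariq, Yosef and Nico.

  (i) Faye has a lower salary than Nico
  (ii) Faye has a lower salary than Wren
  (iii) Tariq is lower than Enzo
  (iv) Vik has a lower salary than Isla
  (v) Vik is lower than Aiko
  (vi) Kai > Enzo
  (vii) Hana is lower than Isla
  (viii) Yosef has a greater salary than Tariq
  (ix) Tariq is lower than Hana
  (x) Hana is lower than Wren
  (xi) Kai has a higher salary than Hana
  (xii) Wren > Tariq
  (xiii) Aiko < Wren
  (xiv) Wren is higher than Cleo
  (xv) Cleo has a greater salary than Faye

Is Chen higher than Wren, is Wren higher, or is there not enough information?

undetermined

Following every chain through Chen: nothing is chained to Chen.
Wren is not reached, and no chain runs the other way from Wren to Chen.
So the given relations leave the order of Chen and Wren undetermined.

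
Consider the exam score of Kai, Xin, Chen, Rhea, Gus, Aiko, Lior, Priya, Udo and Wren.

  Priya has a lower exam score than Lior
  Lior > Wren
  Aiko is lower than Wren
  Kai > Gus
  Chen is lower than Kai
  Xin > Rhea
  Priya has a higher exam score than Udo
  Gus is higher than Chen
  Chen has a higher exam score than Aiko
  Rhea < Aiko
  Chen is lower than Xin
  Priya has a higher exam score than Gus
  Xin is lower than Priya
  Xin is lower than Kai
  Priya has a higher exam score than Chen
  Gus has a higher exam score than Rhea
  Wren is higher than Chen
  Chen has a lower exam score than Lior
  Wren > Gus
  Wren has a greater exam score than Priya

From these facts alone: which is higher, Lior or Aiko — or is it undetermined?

Lior

Aiko < Chen and Chen < Xin give Aiko < Xin.
Then Xin < Priya extends the chain to Priya.
Then Priya < Wren extends the chain to Wren.
With Wren < Lior: Aiko < Chen < Xin < Priya < Wren < Lior.
So Lior is higher.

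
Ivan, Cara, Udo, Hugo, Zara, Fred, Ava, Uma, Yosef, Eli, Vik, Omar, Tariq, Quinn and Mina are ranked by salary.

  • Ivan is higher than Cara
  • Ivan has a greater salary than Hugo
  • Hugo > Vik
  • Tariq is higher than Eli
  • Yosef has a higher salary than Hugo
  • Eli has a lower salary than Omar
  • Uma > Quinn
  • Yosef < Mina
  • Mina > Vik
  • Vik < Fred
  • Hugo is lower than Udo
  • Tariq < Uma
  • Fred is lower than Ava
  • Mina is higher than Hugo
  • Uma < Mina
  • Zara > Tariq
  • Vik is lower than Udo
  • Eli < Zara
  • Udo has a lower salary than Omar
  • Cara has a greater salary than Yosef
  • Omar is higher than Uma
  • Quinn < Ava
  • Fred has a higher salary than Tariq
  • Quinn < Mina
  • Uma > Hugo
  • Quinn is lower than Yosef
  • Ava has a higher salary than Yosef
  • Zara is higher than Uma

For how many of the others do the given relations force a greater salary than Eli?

From Eli the given relations immediately reach Tariq, Omar, Zara.
From those, Uma, Fred — 5 in total.
From those, Mina, Ava — 7 in total.
Nothing else is reachable above Eli; 7 in all.

7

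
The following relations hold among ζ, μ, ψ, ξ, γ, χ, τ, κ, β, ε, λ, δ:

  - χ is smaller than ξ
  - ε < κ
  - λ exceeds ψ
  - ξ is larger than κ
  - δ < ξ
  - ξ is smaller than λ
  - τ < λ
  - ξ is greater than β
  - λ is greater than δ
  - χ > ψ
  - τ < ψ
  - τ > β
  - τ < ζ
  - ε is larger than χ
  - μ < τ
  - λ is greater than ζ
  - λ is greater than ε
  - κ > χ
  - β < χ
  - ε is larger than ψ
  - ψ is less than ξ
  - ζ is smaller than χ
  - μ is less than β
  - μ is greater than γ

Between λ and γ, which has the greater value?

Link the given pairs in sequence: γ < μ; μ < β; β < τ; τ < ψ; ψ < χ; χ < ε; ε < κ; κ < ξ; ξ < λ.
Together: γ < μ < β < τ < ψ < χ < ε < κ < ξ < λ.
So γ < λ; λ is the larger of the two.

λ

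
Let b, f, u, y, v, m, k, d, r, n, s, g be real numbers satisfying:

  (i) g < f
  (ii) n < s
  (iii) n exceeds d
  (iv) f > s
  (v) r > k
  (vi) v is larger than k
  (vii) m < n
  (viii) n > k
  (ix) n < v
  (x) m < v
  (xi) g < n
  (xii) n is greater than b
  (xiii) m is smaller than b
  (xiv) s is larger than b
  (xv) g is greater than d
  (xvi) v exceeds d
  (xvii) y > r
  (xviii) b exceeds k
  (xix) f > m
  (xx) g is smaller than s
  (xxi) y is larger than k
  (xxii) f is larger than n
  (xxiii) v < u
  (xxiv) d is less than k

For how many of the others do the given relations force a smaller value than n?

From n the given relations immediately reach d, k, m, g, b.
Nothing else is reachable below n; 5 in all.

5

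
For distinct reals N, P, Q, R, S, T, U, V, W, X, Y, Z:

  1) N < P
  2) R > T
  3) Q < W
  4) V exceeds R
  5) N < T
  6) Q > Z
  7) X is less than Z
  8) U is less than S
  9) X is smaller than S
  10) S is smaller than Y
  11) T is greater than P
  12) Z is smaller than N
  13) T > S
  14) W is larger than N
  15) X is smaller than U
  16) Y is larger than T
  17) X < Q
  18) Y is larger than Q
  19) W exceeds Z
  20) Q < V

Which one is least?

U is not least since X < U; Z is not least since X < Z; N is not least since Z < N; P is not least since N < P; S is not least since X < S; T is not least since P < T; R is not least since T < R; Q is not least since X < Q; W is not least since Q < W; V is not least since R < V; Y is not least since T < Y.
Only X has nothing below it, so X is the least.

X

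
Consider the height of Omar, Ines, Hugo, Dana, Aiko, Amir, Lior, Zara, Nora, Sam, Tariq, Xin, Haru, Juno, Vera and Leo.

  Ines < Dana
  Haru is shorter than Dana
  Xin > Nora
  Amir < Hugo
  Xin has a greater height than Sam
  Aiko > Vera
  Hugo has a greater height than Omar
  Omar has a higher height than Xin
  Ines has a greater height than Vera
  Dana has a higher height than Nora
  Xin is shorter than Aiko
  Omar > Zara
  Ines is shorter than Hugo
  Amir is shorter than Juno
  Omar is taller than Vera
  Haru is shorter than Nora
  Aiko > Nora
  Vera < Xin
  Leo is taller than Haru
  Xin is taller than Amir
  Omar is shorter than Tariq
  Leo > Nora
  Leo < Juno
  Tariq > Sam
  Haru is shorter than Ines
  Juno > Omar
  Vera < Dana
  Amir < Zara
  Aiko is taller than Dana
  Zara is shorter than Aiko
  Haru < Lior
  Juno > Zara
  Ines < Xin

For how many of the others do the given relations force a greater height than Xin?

5

Directly above Xin: Omar, Aiko.
One step further: Juno, Hugo, Tariq (5 so far).
No other element is forced above Xin by the given relations, so the count is 5.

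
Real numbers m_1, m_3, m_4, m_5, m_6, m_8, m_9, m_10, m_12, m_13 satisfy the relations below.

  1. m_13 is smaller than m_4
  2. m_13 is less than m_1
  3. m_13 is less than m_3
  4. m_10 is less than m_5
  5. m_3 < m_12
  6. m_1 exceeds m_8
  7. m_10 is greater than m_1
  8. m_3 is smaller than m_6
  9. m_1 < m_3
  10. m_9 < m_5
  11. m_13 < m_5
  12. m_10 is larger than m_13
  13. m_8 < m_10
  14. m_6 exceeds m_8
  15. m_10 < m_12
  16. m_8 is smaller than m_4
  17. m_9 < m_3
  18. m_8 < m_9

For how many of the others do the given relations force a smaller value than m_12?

The elements the relations force below m_12 are m_13, m_8, m_1, m_9, m_10, m_3 — no chain reaches any other.
That is 6.

6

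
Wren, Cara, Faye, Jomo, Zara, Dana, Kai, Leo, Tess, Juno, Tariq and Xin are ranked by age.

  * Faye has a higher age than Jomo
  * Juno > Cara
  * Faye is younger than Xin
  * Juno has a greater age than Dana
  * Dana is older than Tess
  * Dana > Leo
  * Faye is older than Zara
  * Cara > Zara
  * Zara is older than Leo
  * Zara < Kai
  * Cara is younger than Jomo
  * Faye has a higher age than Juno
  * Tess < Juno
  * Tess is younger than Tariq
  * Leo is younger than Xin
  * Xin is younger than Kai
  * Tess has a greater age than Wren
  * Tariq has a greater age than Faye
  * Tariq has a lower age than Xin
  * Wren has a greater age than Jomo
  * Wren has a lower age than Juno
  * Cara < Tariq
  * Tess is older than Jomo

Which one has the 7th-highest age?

Tess

The consecutive relations fix a unique order: Leo < Zara < Cara < Jomo < Wren < Tess < Dana < Juno < Faye < Tariq < Xin < Kai.
The 7th largest is Tess.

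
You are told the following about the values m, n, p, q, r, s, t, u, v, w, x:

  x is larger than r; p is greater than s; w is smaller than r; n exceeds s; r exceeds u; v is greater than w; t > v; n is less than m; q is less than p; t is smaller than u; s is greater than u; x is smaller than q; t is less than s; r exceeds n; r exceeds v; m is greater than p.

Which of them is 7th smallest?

The consecutive relations fix a unique order: w < v < t < u < s < n < r < x < q < p < m.
Counting 7 from the smallest end gives r.

r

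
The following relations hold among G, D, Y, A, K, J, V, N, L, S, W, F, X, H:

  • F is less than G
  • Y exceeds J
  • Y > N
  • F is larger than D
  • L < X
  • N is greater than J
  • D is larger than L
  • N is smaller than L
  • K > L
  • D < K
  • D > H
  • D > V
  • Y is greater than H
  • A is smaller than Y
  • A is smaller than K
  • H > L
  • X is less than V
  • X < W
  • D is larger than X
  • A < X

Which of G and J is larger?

Following the relations from J: J < N < L < X < D < F < G.
So J < G; G is the larger of the two.

G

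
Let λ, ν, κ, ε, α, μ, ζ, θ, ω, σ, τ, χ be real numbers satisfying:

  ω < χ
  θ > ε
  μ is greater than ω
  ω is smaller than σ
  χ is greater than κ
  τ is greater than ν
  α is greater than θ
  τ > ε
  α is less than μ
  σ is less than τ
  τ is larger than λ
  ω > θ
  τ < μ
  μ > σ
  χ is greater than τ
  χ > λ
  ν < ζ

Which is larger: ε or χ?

χ

ε < θ and θ < ω give ε < ω.
Then ω < σ extends the chain to σ.
Then σ < τ extends the chain to τ.
Then τ < χ extends the chain to χ.
So ε < χ; χ is the larger of the two.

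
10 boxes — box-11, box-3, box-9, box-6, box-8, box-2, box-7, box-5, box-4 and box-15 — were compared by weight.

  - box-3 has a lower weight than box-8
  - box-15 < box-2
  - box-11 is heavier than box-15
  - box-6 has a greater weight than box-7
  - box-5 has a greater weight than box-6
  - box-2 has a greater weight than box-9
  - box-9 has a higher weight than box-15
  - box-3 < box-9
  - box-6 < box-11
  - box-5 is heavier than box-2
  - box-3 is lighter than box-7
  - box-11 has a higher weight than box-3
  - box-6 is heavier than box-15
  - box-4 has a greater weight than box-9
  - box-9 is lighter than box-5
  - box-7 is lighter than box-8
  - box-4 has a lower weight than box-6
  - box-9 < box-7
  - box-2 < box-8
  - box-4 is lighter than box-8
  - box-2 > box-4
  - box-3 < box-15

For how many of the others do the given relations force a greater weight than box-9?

7

Directly above box-9: box-7, box-4, box-2, box-5.
One step further: box-6, box-8 (6 so far).
One step further: box-11 (7 so far).
No other element is forced above box-9 by the given relations, so the count is 7.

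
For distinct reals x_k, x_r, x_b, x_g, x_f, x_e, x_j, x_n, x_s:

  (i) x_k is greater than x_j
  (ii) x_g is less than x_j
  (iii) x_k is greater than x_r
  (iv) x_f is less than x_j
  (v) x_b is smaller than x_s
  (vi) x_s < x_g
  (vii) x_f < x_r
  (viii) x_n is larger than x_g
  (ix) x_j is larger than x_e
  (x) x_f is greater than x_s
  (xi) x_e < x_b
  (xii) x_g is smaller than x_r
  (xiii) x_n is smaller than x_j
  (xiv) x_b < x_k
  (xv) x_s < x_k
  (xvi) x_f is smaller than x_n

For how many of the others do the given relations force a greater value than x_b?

7

Directly above x_b: x_s, x_k.
One step further: x_f, x_g (4 so far).
One step further: x_n, x_r, x_j (7 so far).
Nothing else is reachable above x_b; 7 in all.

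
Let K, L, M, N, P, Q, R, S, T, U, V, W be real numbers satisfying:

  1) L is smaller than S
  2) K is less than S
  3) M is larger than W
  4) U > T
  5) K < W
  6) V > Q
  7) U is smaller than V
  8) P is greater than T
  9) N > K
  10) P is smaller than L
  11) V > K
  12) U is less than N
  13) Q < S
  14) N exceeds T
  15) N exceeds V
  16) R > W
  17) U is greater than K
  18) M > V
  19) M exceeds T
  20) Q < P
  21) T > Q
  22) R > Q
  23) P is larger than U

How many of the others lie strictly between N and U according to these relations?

1

Chaining upward from U reaches: V, P, M, L, S.
Chaining downward from N reaches: K, Q, T, V.
Strictly between U and N are those in both lists: V — 1 element.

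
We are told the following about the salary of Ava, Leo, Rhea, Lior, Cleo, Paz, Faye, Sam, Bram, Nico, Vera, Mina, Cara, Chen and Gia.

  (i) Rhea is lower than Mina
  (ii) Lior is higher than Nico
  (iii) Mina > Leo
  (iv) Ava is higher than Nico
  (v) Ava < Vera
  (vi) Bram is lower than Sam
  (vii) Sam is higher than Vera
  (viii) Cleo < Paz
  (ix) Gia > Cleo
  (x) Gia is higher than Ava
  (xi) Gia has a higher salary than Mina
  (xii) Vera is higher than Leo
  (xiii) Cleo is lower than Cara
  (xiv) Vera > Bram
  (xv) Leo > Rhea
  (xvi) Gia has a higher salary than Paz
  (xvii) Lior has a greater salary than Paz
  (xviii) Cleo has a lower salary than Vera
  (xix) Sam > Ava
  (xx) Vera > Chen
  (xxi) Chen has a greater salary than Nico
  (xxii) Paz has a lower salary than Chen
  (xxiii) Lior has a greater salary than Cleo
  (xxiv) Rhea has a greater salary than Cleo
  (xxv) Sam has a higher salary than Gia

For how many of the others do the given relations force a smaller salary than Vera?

8

Directly below Vera: Cleo, Leo, Bram, Ava, Chen.
One step further: Rhea, Nico, Paz (8 so far).
Nothing else is reachable below Vera; 8 in all.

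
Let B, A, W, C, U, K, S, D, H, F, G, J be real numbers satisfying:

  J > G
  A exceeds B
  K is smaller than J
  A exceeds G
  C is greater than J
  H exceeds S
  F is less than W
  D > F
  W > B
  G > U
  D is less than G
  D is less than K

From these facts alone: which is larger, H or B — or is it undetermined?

Following every chain through B: above B we get A, W.
H is not reached, and no chain runs the other way from H to B.
So the given relations leave the order of B and H undetermined.

undetermined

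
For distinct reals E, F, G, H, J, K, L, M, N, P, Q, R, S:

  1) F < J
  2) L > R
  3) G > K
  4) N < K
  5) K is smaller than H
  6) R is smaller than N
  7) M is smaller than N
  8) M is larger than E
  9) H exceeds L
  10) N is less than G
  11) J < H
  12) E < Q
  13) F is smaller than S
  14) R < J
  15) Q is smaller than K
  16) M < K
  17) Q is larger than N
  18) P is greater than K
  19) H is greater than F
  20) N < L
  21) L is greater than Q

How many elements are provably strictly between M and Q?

1

The relations place M below Q. An element lies strictly between them when it is forced above M and also forced below Q.
Above M: {N, K, L, H, P, G}. Below Q: {E, R, N}.
Intersection: {N} — 1.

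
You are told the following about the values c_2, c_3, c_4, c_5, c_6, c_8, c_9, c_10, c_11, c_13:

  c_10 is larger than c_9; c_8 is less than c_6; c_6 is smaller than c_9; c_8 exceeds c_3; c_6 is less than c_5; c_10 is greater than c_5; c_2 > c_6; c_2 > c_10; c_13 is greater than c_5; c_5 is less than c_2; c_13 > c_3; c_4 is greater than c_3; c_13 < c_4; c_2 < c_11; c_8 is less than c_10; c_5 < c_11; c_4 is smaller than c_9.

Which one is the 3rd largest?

c_10

The consecutive relations fix a unique order: c_3 < c_8 < c_6 < c_5 < c_13 < c_4 < c_9 < c_10 < c_2 < c_11.
The 3rd largest is c_10.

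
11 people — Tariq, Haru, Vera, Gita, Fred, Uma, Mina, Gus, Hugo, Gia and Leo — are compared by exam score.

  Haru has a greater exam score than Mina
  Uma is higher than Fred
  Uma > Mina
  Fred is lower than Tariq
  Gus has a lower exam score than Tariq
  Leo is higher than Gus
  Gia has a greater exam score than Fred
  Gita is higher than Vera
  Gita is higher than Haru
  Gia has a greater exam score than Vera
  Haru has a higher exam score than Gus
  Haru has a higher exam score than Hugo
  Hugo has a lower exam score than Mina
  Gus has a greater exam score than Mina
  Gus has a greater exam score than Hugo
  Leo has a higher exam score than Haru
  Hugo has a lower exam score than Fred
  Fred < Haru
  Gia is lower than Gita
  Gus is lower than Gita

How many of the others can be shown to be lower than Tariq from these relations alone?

4

The elements the relations force below Tariq are Hugo, Mina, Fred, Gus — no chain reaches any other.
That is 4.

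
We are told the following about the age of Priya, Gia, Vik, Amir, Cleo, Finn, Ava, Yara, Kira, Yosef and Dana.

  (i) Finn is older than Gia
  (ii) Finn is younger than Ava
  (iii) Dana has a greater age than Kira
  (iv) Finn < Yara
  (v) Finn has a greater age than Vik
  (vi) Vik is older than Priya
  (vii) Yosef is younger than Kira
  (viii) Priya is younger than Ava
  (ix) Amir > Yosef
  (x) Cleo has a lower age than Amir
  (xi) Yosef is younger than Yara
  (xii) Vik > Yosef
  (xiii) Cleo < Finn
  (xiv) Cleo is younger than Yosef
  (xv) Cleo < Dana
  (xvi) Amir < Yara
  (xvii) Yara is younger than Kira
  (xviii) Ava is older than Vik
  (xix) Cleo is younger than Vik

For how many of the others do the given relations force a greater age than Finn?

4

From Finn the given relations immediately reach Yara, Ava.
From those, Kira — 3 in total.
From those, Dana — 4 in total.
Nothing else is reachable above Finn; 4 in all.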